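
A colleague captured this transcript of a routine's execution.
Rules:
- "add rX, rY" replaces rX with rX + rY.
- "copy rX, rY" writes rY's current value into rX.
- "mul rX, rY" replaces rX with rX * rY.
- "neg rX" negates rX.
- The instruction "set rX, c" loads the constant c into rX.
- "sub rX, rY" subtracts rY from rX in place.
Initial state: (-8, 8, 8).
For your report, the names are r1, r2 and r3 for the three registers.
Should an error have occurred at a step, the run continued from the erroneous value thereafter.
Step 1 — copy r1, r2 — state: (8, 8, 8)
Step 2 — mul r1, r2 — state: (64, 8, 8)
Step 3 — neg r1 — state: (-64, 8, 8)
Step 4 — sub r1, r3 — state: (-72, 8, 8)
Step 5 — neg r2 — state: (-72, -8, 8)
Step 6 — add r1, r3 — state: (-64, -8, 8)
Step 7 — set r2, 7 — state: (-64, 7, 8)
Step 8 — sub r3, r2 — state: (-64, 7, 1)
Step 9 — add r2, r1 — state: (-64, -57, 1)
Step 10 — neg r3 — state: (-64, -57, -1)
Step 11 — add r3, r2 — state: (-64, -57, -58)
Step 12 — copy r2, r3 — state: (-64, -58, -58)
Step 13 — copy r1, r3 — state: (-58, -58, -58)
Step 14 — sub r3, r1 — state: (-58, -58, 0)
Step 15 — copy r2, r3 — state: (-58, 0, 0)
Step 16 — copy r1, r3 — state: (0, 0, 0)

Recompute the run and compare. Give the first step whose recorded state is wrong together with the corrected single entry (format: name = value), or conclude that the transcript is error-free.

no error

Recomputing the run from the initial state:
step 1: r1 = 8, r2 = 8, r3 = 8
step 2: r1 = 64, r2 = 8, r3 = 8
step 3: r1 = -64, r2 = 8, r3 = 8
step 4: r1 = -72, r2 = 8, r3 = 8
step 5: r1 = -72, r2 = -8, r3 = 8
step 6: r1 = -64, r2 = -8, r3 = 8
step 7: r1 = -64, r2 = 7, r3 = 8
step 8: r1 = -64, r2 = 7, r3 = 1
step 9: r1 = -64, r2 = -57, r3 = 1
step 10: r1 = -64, r2 = -57, r3 = -1
step 11: r1 = -64, r2 = -57, r3 = -58
step 12: r1 = -64, r2 = -58, r3 = -58
step 13: r1 = -58, r2 = -58, r3 = -58
step 14: r1 = -58, r2 = -58, r3 = 0
step 15: r1 = -58, r2 = 0, r3 = 0
step 16: r1 = 0, r2 = 0, r3 = 0
This matches the transcript at every step.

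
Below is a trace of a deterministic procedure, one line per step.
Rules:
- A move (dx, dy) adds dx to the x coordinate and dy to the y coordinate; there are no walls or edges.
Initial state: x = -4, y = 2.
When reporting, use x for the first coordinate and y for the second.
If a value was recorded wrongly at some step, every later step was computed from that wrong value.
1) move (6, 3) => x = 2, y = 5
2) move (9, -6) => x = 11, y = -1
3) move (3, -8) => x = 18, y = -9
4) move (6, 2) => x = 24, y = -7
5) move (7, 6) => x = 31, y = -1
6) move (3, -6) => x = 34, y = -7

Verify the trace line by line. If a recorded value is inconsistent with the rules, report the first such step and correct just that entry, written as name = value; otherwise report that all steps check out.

Step 1: x = -4 + (6) = 2, y = 2 + (3) = 5 — verified.
Step 2: x = 2 + (9) = 11, y = 5 + (-6) = -1 — checks out.
Step 3: x = 11 + (3) = 14, y = -1 + (-8) = -9 — the entry is off here.
The audit stops at step 3: the recorded entry is wrong and should be x = 14.

step 3, x = 14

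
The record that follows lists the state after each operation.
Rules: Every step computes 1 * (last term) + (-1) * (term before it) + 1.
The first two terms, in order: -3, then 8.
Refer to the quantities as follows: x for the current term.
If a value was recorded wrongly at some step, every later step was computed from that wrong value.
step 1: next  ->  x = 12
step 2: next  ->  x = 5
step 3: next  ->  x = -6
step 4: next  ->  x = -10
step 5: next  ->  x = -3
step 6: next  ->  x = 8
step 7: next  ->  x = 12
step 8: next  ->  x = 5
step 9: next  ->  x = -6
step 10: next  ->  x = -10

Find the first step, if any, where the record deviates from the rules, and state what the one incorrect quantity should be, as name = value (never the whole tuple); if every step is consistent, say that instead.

no error

Step 1: x = 1*(8) + (-1)*(-3) + (1) = 12 — same as recorded.
Step 2: x = 1*(12) + (-1)*(8) + (1) = 5 — checks out.
Step 3: x = 1*(5) + (-1)*(12) + (1) = -6 — in agreement.
Step 4: x = 1*(-6) + (-1)*(5) + (1) = -10 — checks out.
Step 5: x = 1*(-10) + (-1)*(-6) + (1) = -3 — matches.
Step 6: x = 1*(-3) + (-1)*(-10) + (1) = 8 — no discrepancy.
Step 7: x = 1*(8) + (-1)*(-3) + (1) = 12 — in agreement.
Step 8: x = 1*(12) + (-1)*(8) + (1) = 5 — verified.
Step 9: x = 1*(5) + (-1)*(12) + (1) = -6 — same as recorded.
Step 10: x = 1*(-6) + (-1)*(5) + (1) = -10 — agrees with the record.
Every step is consistent.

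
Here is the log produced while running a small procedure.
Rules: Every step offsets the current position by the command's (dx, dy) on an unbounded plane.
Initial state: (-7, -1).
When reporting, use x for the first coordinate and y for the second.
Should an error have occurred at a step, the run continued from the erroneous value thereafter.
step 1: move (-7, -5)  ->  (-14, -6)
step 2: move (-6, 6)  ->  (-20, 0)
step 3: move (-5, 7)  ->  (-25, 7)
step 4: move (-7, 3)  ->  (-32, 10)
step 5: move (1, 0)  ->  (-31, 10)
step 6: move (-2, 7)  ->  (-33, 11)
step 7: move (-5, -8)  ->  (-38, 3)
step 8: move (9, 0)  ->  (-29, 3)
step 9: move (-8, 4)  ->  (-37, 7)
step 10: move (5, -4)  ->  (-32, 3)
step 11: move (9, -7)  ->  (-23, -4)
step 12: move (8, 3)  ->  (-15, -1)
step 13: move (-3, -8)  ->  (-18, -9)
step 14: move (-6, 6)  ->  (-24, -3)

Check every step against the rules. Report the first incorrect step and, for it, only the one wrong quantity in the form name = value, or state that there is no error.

step 1: x = -7 + (-7) = -14, y = -1 + (-5) = -6 -> verified
step 2: x = -14 + (-6) = -20, y = -6 + (6) = 0 -> agrees with the log
step 3: x = -20 + (-5) = -25, y = 0 + (7) = 7 -> verified
step 4: x = -25 + (-7) = -32, y = 7 + (3) = 10 -> exactly as logged
step 5: x = -32 + (1) = -31, y = 10 + (0) = 10 -> consistent with the log
step 6: x = -31 + (-2) = -33, y = 10 + (7) = 17 -> this is not what the log shows
That makes step 6 the first incorrect line — y = 17 is what it should show.

step 6, y = 17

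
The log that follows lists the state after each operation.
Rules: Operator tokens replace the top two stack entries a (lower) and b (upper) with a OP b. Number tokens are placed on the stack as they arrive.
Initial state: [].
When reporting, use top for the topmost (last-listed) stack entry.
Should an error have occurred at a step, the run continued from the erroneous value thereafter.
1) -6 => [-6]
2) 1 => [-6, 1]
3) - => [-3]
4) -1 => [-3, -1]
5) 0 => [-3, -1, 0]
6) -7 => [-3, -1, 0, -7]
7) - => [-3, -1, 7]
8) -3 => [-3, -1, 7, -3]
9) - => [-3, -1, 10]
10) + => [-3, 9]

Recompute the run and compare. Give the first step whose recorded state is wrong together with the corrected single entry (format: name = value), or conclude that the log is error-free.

step 1: push -6: top = -6 -> in agreement
step 2: push 1: top = 1 -> no discrepancy
step 3: -6 - 1 = -7 -> first mismatch against the log
The earliest wrong entry is at step 3: it should read top = -7.

step 3, top = -7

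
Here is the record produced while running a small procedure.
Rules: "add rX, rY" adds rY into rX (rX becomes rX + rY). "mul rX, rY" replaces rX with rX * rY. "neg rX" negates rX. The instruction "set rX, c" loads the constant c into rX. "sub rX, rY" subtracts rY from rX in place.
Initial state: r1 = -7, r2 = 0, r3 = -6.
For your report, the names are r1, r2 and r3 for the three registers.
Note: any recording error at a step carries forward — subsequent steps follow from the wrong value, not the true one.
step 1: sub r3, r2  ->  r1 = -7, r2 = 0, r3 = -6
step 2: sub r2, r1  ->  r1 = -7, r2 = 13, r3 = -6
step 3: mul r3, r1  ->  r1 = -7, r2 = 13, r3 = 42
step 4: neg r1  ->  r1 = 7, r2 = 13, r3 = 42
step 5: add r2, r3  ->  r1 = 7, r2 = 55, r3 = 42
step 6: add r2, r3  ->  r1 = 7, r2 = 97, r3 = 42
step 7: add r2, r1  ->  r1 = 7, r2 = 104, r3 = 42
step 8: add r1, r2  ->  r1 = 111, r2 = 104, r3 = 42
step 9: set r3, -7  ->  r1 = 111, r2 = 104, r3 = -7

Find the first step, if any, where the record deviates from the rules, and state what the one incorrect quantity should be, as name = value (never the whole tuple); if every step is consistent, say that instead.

Recomputing the run from the initial state:
step 1: r1 = -7, r2 = 0, r3 = -6
step 2: r1 = -7, r2 = 7, r3 = -6
step 3: r1 = -7, r2 = 7, r3 = 42
step 4: r1 = 7, r2 = 7, r3 = 42
step 5: r1 = 7, r2 = 49, r3 = 42
step 6: r1 = 7, r2 = 91, r3 = 42
step 7: r1 = 7, r2 = 98, r3 = 42
step 8: r1 = 105, r2 = 98, r3 = 42
step 9: r1 = 105, r2 = 98, r3 = -7
The first disagreement with the record is at step 2, where the value should be r2 = 7.

step 2, r2 = 7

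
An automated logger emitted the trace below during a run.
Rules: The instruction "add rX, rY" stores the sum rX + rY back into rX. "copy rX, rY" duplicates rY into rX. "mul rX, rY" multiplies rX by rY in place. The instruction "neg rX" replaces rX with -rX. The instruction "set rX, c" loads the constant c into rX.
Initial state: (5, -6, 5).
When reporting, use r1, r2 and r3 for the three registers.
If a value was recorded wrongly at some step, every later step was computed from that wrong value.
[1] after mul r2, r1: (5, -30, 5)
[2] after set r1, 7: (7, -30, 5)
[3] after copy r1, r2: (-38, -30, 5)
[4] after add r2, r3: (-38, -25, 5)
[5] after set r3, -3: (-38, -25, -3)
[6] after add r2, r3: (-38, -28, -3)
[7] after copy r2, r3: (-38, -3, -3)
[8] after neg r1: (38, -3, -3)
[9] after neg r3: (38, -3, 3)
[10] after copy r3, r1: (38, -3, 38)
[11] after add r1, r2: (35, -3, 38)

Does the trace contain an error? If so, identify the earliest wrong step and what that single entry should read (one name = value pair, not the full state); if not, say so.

1. r2 = -6 * 5 = -30 (checks out)
2. r1 = 7 (matches)
3. r1 = -30 (the recorded entry deviates here)
So the first discrepancy is step 3, where the right value is r1 = -30.

step 3, r1 = -30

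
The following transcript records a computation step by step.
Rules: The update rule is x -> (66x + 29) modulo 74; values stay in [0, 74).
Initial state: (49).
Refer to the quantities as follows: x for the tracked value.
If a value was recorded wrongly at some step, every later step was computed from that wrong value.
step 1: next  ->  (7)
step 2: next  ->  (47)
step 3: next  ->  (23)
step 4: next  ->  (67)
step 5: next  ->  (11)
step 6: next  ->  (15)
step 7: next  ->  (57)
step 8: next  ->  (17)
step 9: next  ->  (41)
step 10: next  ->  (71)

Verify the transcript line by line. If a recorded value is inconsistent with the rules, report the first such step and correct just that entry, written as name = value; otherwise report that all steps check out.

1. x = (66*49 + 29) mod 74 = 7 (exactly as logged)
2. x = (66*7 + 29) mod 74 = 47 (same as recorded)
3. x = (66*47 + 29) mod 74 = 23 (no discrepancy)
4. x = (66*23 + 29) mod 74 = 67 (confirmed correct)
5. x = (66*67 + 29) mod 74 = 11 (confirmed correct)
6. x = (66*11 + 29) mod 74 = 15 (verified)
7. x = (66*15 + 29) mod 74 = 57 (verified)
8. x = (66*57 + 29) mod 74 = 17 (no discrepancy)
9. x = (66*17 + 29) mod 74 = 41 (matches)
10. x = (66*41 + 29) mod 74 = 71 (no discrepancy)
The whole run recomputes cleanly — no discrepancies.

no error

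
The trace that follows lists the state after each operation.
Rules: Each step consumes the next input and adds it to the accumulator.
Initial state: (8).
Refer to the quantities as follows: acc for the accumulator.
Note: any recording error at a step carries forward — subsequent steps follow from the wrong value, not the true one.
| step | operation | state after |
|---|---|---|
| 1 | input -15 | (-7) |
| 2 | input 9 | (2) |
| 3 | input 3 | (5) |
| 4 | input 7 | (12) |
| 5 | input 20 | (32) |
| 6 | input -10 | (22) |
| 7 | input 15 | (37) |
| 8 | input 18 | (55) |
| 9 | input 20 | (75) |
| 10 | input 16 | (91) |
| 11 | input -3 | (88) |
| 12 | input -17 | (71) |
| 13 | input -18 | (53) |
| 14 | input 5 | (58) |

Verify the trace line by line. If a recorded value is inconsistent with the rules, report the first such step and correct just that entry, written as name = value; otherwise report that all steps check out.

no error

1. acc = 8 + -15 = -7 (no discrepancy)
2. acc = -7 + 9 = 2 (confirmed correct)
3. acc = 2 + 3 = 5 (consistent with the trace)
4. acc = 5 + 7 = 12 (agrees with the trace)
5. acc = 12 + 20 = 32 (checks out)
6. acc = 32 + -10 = 22 (no discrepancy)
7. acc = 22 + 15 = 37 (checks out)
8. acc = 37 + 18 = 55 (checks out)
9. acc = 55 + 20 = 75 (in agreement)
10. acc = 75 + 16 = 91 (verified)
11. acc = 91 + -3 = 88 (consistent with the trace)
12. acc = 88 + -17 = 71 (matches)
13. acc = 71 + -18 = 53 (verified)
14. acc = 53 + 5 = 58 (in agreement)
All entries verified; no error found.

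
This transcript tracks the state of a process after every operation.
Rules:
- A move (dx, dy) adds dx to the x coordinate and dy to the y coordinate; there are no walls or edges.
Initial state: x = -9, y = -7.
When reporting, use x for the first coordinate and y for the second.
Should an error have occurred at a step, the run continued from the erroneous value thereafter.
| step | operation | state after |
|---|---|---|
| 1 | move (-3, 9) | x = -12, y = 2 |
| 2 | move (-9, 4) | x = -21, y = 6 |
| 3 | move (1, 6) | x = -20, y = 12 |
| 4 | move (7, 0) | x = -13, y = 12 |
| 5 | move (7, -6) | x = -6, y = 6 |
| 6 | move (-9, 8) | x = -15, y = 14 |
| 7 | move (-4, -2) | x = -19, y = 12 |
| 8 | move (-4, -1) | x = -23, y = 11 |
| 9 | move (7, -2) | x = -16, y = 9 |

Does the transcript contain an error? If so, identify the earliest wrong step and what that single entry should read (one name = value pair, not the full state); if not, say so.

Recomputing the run from the initial state:
step 1: x = -12, y = 2
step 2: x = -21, y = 6
step 3: x = -20, y = 12
step 4: x = -13, y = 12
step 5: x = -6, y = 6
step 6: x = -15, y = 14
step 7: x = -19, y = 12
step 8: x = -23, y = 11
step 9: x = -16, y = 9
This matches the transcript at every step.

no error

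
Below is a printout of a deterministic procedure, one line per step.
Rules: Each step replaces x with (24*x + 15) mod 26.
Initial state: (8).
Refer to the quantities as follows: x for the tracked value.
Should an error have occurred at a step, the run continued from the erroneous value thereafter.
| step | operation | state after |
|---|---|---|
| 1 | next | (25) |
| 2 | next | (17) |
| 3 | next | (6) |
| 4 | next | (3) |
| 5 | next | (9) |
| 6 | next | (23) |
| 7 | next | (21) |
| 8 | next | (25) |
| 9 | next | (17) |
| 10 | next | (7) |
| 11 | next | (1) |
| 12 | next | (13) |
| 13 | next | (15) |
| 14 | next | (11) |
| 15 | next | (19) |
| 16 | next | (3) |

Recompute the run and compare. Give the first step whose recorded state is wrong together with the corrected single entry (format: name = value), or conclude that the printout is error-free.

Step 1: x = (24*8 + 15) mod 26 = 25 — matches.
Step 2: x = (24*25 + 15) mod 26 = 17 — consistent with the printout.
Step 3: x = (24*17 + 15) mod 26 = 7 — the printout has a different value.
First deviation found at step 3; the corrected entry is x = 7.

step 3, x = 7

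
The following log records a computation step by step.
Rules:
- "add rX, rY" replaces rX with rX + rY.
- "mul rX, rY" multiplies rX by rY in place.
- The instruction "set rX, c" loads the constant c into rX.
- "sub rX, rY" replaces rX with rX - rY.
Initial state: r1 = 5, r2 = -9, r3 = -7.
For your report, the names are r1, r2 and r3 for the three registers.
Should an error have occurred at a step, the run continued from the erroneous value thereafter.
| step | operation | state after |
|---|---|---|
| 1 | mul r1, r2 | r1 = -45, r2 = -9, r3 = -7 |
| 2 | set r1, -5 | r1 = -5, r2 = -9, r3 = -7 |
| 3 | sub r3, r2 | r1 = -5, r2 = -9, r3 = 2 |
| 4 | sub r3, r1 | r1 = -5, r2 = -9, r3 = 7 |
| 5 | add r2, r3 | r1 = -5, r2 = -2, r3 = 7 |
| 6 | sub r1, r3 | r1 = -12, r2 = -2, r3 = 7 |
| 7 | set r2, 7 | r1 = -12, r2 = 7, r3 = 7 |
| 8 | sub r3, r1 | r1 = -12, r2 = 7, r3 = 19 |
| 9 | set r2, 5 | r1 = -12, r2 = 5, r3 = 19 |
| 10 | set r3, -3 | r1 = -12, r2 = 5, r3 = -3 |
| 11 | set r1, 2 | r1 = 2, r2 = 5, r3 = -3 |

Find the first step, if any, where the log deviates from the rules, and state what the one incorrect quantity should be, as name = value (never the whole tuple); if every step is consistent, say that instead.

no error

step 1: r1 = 5 * -9 = -45 -> in agreement
step 2: r1 = -5 -> exactly as logged
step 3: r3 = -7 - -9 = 2 -> checks out
step 4: r3 = 2 - -5 = 7 -> verified
step 5: r2 = -9 + 7 = -2 -> same as recorded
step 6: r1 = -5 - 7 = -12 -> consistent with the log
step 7: r2 = 7 -> verified
step 8: r3 = 7 - -12 = 19 -> in agreement
step 9: r2 = 5 -> agrees with the log
step 10: r3 = -3 -> in agreement
step 11: r1 = 2 -> consistent with the log
No step deviates from the rules.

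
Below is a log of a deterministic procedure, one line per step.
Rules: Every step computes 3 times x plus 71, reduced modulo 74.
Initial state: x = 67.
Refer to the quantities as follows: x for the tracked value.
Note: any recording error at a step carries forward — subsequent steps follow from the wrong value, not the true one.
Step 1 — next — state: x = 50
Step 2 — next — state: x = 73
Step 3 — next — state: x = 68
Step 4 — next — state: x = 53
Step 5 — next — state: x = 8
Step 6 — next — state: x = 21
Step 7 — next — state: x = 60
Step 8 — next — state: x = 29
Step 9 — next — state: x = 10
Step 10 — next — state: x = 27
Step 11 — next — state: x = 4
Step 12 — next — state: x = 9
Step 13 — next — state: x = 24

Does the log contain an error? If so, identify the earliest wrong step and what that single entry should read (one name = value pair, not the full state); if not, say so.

Recomputing the run from the initial state:
step 1: x = 50
step 2: x = 73
step 3: x = 68
step 4: x = 53
step 5: x = 8
step 6: x = 21
step 7: x = 60
step 8: x = 29
step 9: x = 10
step 10: x = 27
step 11: x = 4
step 12: x = 9
step 13: x = 24
This matches the log at every step.

no error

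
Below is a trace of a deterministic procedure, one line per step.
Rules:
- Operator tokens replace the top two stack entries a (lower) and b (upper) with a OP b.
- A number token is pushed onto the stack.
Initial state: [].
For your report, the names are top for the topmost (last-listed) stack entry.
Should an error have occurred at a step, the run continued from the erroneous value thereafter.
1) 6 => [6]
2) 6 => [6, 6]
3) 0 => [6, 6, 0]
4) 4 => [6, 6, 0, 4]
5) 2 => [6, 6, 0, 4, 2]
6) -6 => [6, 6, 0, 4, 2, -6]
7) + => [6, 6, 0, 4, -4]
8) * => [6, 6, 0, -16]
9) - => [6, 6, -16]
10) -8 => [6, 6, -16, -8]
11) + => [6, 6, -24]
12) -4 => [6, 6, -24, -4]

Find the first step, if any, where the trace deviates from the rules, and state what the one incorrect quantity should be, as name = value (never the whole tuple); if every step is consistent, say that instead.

1. push 6: top = 6 (agrees with the trace)
2. push 6: top = 6 (exactly as logged)
3. push 0: top = 0 (in agreement)
4. push 4: top = 4 (exactly as logged)
5. push 2: top = 2 (checks out)
6. push -6: top = -6 (no discrepancy)
7. 2 + -6 = -4 (exactly as logged)
8. 4 * -4 = -16 (exactly as logged)
9. 0 - -16 = 16 (the trace has a different value)
Step 9 is the first one off; corrected, top = 16.

step 9, top = 16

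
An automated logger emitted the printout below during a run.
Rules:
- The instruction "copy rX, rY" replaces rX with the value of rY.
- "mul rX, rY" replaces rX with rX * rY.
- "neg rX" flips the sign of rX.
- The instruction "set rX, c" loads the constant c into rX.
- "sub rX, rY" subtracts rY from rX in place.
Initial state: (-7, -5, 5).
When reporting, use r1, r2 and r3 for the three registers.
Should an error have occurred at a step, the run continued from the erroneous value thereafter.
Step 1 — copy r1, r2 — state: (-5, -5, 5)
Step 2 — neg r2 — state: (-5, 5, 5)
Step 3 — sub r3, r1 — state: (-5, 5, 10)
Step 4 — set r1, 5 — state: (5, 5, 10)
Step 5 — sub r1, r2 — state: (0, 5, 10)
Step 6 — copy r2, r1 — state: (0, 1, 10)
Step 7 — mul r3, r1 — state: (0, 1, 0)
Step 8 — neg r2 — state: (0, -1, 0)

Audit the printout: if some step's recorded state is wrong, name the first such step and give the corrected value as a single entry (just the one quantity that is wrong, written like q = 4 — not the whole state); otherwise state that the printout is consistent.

1. r1 = -5 (matches)
2. r2 = -(-5) = 5 (consistent with the printout)
3. r3 = 5 - -5 = 10 (exactly as logged)
4. r1 = 5 (verified)
5. r1 = 5 - 5 = 0 (in agreement)
6. r2 = 0 (this is not what the printout shows)
Conclusion: step 6 carries the first error; the entry should be r2 = 0.

step 6, r2 = 0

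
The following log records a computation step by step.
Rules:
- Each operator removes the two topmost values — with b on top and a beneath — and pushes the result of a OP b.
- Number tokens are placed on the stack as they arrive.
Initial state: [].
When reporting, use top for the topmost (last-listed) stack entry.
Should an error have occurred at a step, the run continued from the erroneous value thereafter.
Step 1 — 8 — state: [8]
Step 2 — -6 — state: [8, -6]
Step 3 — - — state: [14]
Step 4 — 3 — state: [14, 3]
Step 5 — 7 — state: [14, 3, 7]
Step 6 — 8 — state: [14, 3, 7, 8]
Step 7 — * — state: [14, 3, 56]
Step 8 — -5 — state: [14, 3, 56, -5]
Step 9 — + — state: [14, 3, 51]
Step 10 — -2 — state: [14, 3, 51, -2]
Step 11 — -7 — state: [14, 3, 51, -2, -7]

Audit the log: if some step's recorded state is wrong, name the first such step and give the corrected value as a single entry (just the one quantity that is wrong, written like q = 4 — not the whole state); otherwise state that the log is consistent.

no error

1. push 8: top = 8 (checks out)
2. push -6: top = -6 (exactly as logged)
3. 8 - -6 = 14 (confirmed correct)
4. push 3: top = 3 (exactly as logged)
5. push 7: top = 7 (agrees with the log)
6. push 8: top = 8 (consistent with the log)
7. 7 * 8 = 56 (agrees with the log)
8. push -5: top = -5 (consistent with the log)
9. 56 + -5 = 51 (in agreement)
10. push -2: top = -2 (same as recorded)
11. push -7: top = -7 (same as recorded)
All steps check out; nothing to correct.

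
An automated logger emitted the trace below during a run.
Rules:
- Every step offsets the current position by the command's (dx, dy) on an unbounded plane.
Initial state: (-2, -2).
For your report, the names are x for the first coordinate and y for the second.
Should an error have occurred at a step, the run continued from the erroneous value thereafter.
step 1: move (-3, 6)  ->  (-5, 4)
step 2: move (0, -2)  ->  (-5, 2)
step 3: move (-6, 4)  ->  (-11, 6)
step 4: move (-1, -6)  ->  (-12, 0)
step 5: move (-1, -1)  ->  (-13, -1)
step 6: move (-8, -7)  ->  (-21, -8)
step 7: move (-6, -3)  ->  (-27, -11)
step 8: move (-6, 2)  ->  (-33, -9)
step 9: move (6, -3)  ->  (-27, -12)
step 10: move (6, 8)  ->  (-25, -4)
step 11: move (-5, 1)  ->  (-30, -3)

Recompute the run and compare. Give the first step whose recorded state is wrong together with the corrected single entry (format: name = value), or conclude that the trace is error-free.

Recomputing the run from the initial state:
step 1: x = -5, y = 4
step 2: x = -5, y = 2
step 3: x = -11, y = 6
step 4: x = -12, y = 0
step 5: x = -13, y = -1
step 6: x = -21, y = -8
step 7: x = -27, y = -11
step 8: x = -33, y = -9
step 9: x = -27, y = -12
step 10: x = -21, y = -4
step 11: x = -26, y = -3
The first disagreement with the trace is at step 10, where the value should be x = -21.

step 10, x = -21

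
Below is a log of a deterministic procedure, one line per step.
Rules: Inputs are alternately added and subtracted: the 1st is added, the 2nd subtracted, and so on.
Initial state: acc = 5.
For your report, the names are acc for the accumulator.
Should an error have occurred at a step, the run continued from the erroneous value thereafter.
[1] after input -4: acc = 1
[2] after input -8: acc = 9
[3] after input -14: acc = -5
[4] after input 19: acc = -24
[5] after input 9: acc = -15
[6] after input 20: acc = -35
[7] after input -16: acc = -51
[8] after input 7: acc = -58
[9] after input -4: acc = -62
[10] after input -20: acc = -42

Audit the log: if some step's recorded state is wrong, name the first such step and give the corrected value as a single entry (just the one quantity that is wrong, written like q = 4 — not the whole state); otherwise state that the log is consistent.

no error

Recomputing the run from the initial state:
step 1: acc = 1
step 2: acc = 9
step 3: acc = -5
step 4: acc = -24
step 5: acc = -15
step 6: acc = -35
step 7: acc = -51
step 8: acc = -58
step 9: acc = -62
step 10: acc = -42
This matches the log at every step.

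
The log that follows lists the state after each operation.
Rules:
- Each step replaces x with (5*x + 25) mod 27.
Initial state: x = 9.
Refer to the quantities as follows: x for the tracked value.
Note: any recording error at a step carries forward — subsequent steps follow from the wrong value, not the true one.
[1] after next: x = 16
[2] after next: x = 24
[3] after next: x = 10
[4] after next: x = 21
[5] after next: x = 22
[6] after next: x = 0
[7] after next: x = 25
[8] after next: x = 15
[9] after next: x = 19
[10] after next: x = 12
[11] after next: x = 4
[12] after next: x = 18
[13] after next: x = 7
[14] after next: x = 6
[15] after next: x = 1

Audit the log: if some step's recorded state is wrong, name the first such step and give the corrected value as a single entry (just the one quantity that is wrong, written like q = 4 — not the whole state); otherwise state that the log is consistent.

no error

step 1: x = (5*9 + 25) mod 27 = 16 -> agrees with the log
step 2: x = (5*16 + 25) mod 27 = 24 -> in agreement
step 3: x = (5*24 + 25) mod 27 = 10 -> exactly as logged
step 4: x = (5*10 + 25) mod 27 = 21 -> consistent with the log
step 5: x = (5*21 + 25) mod 27 = 22 -> confirmed correct
step 6: x = (5*22 + 25) mod 27 = 0 -> exactly as logged
step 7: x = (5*0 + 25) mod 27 = 25 -> no discrepancy
step 8: x = (5*25 + 25) mod 27 = 15 -> verified
step 9: x = (5*15 + 25) mod 27 = 19 -> confirmed correct
step 10: x = (5*19 + 25) mod 27 = 12 -> consistent with the log
step 11: x = (5*12 + 25) mod 27 = 4 -> verified
step 12: x = (5*4 + 25) mod 27 = 18 -> consistent with the log
step 13: x = (5*18 + 25) mod 27 = 7 -> checks out
step 14: x = (5*7 + 25) mod 27 = 6 -> no discrepancy
step 15: x = (5*6 + 25) mod 27 = 1 -> checks out
Nothing is out of place; the run is error-free.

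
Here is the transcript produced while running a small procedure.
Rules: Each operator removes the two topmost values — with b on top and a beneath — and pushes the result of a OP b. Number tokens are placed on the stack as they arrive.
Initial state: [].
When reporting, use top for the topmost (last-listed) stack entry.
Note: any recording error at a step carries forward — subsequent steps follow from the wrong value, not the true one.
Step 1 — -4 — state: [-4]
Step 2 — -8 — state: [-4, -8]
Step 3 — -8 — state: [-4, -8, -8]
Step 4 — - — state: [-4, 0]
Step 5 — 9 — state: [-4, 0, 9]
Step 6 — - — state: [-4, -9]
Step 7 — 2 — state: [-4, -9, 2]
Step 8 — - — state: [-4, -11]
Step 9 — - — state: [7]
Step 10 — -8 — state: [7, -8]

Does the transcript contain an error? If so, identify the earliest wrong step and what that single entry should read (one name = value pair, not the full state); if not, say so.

no error

Step 1: push -4: top = -4 — no discrepancy.
Step 2: push -8: top = -8 — no discrepancy.
Step 3: push -8: top = -8 — exactly as logged.
Step 4: -8 - -8 = 0 — in agreement.
Step 5: push 9: top = 9 — no discrepancy.
Step 6: 0 - 9 = -9 — confirmed correct.
Step 7: push 2: top = 2 — exactly as logged.
Step 8: -9 - 2 = -11 — checks out.
Step 9: -4 - -11 = 7 — confirmed correct.
Step 10: push -8: top = -8 — in agreement.
Nothing is out of place; the run is error-free.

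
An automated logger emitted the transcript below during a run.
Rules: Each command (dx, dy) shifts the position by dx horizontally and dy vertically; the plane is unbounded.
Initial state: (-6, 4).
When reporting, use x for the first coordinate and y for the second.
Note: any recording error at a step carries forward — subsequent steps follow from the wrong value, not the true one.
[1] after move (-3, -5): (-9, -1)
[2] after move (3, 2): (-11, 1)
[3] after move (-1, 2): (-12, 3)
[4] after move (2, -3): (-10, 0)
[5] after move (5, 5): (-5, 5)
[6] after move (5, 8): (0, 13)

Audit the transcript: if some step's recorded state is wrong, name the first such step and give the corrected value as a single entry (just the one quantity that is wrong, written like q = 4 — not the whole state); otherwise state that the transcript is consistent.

step 1: x = -6 + (-3) = -9, y = 4 + (-5) = -1 -> agrees with the transcript
step 2: x = -9 + (3) = -6, y = -1 + (2) = 1 -> first mismatch against the transcript
Conclusion: step 2 carries the first error; the entry should be x = -6.

step 2, x = -6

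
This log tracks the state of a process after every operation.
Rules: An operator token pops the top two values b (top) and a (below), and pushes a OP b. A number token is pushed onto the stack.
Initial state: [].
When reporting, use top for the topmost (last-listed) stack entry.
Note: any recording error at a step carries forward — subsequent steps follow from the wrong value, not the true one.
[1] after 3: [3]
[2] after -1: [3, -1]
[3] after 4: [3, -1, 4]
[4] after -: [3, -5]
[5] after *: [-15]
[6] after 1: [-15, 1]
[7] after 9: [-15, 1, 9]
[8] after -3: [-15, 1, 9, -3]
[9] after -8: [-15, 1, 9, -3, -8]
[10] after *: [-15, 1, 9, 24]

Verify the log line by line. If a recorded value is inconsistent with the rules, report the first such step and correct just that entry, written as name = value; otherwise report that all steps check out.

no error

Recomputing the run from the initial state:
step 1: [3]
step 2: [3, -1]
step 3: [3, -1, 4]
step 4: [3, -5]
step 5: [-15]
step 6: [-15, 1]
step 7: [-15, 1, 9]
step 8: [-15, 1, 9, -3]
step 9: [-15, 1, 9, -3, -8]
step 10: [-15, 1, 9, 24]
This matches the log at every step.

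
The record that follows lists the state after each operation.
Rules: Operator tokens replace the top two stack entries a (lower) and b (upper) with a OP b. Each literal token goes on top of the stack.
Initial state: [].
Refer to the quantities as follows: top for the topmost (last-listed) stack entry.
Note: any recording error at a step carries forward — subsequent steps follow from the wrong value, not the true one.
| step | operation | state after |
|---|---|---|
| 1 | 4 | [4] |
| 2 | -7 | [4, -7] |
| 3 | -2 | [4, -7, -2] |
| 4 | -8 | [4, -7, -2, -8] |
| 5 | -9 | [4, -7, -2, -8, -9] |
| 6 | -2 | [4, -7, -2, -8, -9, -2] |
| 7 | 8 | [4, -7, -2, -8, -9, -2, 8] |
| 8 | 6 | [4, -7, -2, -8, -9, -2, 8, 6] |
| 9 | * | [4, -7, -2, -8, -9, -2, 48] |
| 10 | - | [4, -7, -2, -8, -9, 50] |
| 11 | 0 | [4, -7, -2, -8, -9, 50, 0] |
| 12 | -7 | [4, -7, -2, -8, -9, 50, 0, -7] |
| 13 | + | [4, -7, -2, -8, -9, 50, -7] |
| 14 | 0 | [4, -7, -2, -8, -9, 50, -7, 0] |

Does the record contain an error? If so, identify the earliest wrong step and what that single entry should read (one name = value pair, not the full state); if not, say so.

Recomputing the run from the initial state:
step 1: [4]
step 2: [4, -7]
step 3: [4, -7, -2]
step 4: [4, -7, -2, -8]
step 5: [4, -7, -2, -8, -9]
step 6: [4, -7, -2, -8, -9, -2]
step 7: [4, -7, -2, -8, -9, -2, 8]
step 8: [4, -7, -2, -8, -9, -2, 8, 6]
step 9: [4, -7, -2, -8, -9, -2, 48]
step 10: [4, -7, -2, -8, -9, -50]
step 11: [4, -7, -2, -8, -9, -50, 0]
step 12: [4, -7, -2, -8, -9, -50, 0, -7]
step 13: [4, -7, -2, -8, -9, -50, -7]
step 14: [4, -7, -2, -8, -9, -50, -7, 0]
The first disagreement with the record is at step 10, where the value should be top = -50.

step 10, top = -50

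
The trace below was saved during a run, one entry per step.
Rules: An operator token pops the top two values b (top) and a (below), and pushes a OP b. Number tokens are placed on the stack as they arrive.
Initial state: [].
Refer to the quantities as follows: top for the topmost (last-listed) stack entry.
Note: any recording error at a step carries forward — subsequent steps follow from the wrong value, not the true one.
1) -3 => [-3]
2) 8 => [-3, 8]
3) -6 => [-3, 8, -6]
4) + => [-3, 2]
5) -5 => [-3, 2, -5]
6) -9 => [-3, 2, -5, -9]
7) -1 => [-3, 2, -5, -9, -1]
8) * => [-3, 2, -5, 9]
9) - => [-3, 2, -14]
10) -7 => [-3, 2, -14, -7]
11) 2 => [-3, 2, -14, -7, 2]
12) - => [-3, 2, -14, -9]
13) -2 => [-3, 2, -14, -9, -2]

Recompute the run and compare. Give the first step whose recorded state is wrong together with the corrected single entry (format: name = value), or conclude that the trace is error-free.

Recomputing the run from the initial state:
step 1: [-3]
step 2: [-3, 8]
step 3: [-3, 8, -6]
step 4: [-3, 2]
step 5: [-3, 2, -5]
step 6: [-3, 2, -5, -9]
step 7: [-3, 2, -5, -9, -1]
step 8: [-3, 2, -5, 9]
step 9: [-3, 2, -14]
step 10: [-3, 2, -14, -7]
step 11: [-3, 2, -14, -7, 2]
step 12: [-3, 2, -14, -9]
step 13: [-3, 2, -14, -9, -2]
This matches the trace at every step.

no error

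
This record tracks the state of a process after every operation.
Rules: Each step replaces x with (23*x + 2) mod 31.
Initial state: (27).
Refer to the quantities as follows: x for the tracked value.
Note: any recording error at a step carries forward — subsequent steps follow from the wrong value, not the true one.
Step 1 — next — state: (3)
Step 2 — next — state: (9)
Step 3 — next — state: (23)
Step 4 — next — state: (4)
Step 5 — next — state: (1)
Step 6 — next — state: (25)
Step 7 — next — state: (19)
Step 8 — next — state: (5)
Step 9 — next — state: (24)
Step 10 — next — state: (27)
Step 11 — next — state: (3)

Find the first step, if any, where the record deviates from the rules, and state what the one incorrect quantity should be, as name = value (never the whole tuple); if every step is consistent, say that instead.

Step 1: x = (23*27 + 2) mod 31 = 3 — verified.
Step 2: x = (23*3 + 2) mod 31 = 9 — matches.
Step 3: x = (23*9 + 2) mod 31 = 23 — no discrepancy.
Step 4: x = (23*23 + 2) mod 31 = 4 — same as recorded.
Step 5: x = (23*4 + 2) mod 31 = 1 — consistent with the record.
Step 6: x = (23*1 + 2) mod 31 = 25 — consistent with the record.
Step 7: x = (23*25 + 2) mod 31 = 19 — consistent with the record.
Step 8: x = (23*19 + 2) mod 31 = 5 — same as recorded.
Step 9: x = (23*5 + 2) mod 31 = 24 — checks out.
Step 10: x = (23*24 + 2) mod 31 = 27 — matches.
Step 11: x = (23*27 + 2) mod 31 = 3 — no discrepancy.
Each recorded entry agrees with the recomputation.

no error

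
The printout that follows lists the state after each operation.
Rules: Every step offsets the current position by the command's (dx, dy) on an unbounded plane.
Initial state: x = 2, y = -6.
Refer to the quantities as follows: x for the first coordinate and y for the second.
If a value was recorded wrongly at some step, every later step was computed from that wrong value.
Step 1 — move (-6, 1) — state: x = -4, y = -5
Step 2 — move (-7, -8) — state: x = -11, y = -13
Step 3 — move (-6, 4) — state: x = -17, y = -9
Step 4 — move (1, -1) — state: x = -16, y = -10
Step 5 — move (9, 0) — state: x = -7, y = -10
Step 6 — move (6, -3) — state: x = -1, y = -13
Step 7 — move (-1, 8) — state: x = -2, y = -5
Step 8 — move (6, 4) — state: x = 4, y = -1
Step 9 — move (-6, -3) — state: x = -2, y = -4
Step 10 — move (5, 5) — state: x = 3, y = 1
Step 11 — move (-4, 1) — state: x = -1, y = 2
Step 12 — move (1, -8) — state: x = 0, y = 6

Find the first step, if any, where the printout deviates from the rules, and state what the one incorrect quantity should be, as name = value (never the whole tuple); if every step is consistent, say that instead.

step 12, y = -6

step 1: x = 2 + (-6) = -4, y = -6 + (1) = -5 -> no discrepancy
step 2: x = -4 + (-7) = -11, y = -5 + (-8) = -13 -> consistent with the printout
step 3: x = -11 + (-6) = -17, y = -13 + (4) = -9 -> confirmed correct
step 4: x = -17 + (1) = -16, y = -9 + (-1) = -10 -> same as recorded
step 5: x = -16 + (9) = -7, y = -10 + (0) = -10 -> consistent with the printout
step 6: x = -7 + (6) = -1, y = -10 + (-3) = -13 -> confirmed correct
step 7: x = -1 + (-1) = -2, y = -13 + (8) = -5 -> same as recorded
step 8: x = -2 + (6) = 4, y = -5 + (4) = -1 -> confirmed correct
step 9: x = 4 + (-6) = -2, y = -1 + (-3) = -4 -> agrees with the printout
step 10: x = -2 + (5) = 3, y = -4 + (5) = 1 -> same as recorded
step 11: x = 3 + (-4) = -1, y = 1 + (1) = 2 -> matches
step 12: x = -1 + (1) = 0, y = 2 + (-8) = -6 -> this is not what the printout shows
First incorrect step: 12; the correct value is y = -6.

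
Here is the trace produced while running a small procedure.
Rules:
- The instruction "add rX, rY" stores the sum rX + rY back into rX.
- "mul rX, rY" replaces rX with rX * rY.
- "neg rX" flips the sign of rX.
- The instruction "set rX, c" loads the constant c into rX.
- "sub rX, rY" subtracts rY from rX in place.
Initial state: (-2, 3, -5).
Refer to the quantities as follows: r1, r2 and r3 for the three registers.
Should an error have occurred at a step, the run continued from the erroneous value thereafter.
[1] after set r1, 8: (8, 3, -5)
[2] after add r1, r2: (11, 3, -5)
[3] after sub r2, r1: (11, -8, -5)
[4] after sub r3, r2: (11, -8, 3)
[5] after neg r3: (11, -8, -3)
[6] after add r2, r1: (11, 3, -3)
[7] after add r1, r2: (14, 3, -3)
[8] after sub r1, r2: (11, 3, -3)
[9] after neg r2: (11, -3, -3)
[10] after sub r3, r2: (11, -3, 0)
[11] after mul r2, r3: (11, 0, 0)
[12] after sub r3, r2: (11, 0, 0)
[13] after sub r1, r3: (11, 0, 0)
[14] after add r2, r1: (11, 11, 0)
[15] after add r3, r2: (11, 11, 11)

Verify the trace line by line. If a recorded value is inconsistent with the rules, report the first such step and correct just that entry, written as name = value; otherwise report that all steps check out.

Recomputing the run from the initial state:
step 1: r1 = 8, r2 = 3, r3 = -5
step 2: r1 = 11, r2 = 3, r3 = -5
step 3: r1 = 11, r2 = -8, r3 = -5
step 4: r1 = 11, r2 = -8, r3 = 3
step 5: r1 = 11, r2 = -8, r3 = -3
step 6: r1 = 11, r2 = 3, r3 = -3
step 7: r1 = 14, r2 = 3, r3 = -3
step 8: r1 = 11, r2 = 3, r3 = -3
step 9: r1 = 11, r2 = -3, r3 = -3
step 10: r1 = 11, r2 = -3, r3 = 0
step 11: r1 = 11, r2 = 0, r3 = 0
step 12: r1 = 11, r2 = 0, r3 = 0
step 13: r1 = 11, r2 = 0, r3 = 0
step 14: r1 = 11, r2 = 11, r3 = 0
step 15: r1 = 11, r2 = 11, r3 = 11
This matches the trace at every step.

no error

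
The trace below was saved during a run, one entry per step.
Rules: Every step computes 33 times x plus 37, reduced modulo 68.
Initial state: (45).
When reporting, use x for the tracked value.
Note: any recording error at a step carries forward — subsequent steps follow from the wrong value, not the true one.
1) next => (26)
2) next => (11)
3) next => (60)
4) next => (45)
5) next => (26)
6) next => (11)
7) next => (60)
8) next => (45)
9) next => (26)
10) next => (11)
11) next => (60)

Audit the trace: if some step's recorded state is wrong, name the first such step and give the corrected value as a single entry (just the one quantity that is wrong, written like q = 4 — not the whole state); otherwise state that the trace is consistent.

no error

Recomputing the run from the initial state:
step 1: x = 26
step 2: x = 11
step 3: x = 60
step 4: x = 45
step 5: x = 26
step 6: x = 11
step 7: x = 60
step 8: x = 45
step 9: x = 26
step 10: x = 11
step 11: x = 60
This matches the trace at every step.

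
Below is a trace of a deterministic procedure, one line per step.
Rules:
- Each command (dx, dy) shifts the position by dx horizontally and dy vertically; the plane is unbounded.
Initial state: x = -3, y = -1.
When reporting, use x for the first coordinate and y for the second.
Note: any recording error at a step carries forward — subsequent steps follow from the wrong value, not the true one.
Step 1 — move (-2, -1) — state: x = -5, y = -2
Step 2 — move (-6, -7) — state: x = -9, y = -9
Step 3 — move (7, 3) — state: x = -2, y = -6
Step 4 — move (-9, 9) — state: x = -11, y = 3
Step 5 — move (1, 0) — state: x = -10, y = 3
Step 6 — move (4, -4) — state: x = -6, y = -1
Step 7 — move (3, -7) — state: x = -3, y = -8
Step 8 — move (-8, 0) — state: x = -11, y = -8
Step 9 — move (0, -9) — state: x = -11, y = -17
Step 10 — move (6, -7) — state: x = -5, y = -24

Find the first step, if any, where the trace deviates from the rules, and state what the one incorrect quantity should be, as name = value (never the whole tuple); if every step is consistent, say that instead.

step 2, x = -11

1. x = -3 + (-2) = -5, y = -1 + (-1) = -2 (exactly as logged)
2. x = -5 + (-6) = -11, y = -2 + (-7) = -9 (this is not what the trace shows)
First deviation found at step 2; the corrected entry is x = -11.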